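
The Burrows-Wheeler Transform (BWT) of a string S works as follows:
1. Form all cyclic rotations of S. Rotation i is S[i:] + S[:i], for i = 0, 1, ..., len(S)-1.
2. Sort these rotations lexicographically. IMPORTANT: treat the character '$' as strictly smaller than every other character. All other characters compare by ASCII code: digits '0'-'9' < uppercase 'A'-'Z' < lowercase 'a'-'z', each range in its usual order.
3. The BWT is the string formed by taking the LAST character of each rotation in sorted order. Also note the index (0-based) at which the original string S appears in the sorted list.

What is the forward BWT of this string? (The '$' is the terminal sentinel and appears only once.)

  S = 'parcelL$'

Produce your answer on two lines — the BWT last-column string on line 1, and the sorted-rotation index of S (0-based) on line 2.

All 8 rotations (rotation i = S[i:]+S[:i]):
  rot[0] = parcelL$
  rot[1] = arcelL$p
  rot[2] = rcelL$pa
  rot[3] = celL$par
  rot[4] = elL$parc
  rot[5] = lL$parce
  rot[6] = L$parcel
  rot[7] = $parcelL
Sorted (with $ < everything):
  sorted[0] = $parcelL  (last char: 'L')
  sorted[1] = L$parcel  (last char: 'l')
  sorted[2] = arcelL$p  (last char: 'p')
  sorted[3] = celL$par  (last char: 'r')
  sorted[4] = elL$parc  (last char: 'c')
  sorted[5] = lL$parce  (last char: 'e')
  sorted[6] = parcelL$  (last char: '$')
  sorted[7] = rcelL$pa  (last char: 'a')
Last column: Llprce$a
Original string S is at sorted index 6

Answer: Llprce$a
6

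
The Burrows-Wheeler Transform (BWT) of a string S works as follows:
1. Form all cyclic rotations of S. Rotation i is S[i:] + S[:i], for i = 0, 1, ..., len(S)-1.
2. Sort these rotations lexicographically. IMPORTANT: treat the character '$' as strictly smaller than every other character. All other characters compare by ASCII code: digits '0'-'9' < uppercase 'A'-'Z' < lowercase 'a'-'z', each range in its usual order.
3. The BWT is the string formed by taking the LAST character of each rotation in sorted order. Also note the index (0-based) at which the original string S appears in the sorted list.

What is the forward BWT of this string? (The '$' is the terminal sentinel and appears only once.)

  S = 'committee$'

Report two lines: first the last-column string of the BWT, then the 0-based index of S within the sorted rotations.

Answer: e$etmmocti
1

Derivation:
All 10 rotations (rotation i = S[i:]+S[:i]):
  rot[0] = committee$
  rot[1] = ommittee$c
  rot[2] = mmittee$co
  rot[3] = mittee$com
  rot[4] = ittee$comm
  rot[5] = ttee$commi
  rot[6] = tee$commit
  rot[7] = ee$committ
  rot[8] = e$committe
  rot[9] = $committee
Sorted (with $ < everything):
  sorted[0] = $committee  (last char: 'e')
  sorted[1] = committee$  (last char: '$')
  sorted[2] = e$committe  (last char: 'e')
  sorted[3] = ee$committ  (last char: 't')
  sorted[4] = ittee$comm  (last char: 'm')
  sorted[5] = mittee$com  (last char: 'm')
  sorted[6] = mmittee$co  (last char: 'o')
  sorted[7] = ommittee$c  (last char: 'c')
  sorted[8] = tee$commit  (last char: 't')
  sorted[9] = ttee$commi  (last char: 'i')
Last column: e$etmmocti
Original string S is at sorted index 1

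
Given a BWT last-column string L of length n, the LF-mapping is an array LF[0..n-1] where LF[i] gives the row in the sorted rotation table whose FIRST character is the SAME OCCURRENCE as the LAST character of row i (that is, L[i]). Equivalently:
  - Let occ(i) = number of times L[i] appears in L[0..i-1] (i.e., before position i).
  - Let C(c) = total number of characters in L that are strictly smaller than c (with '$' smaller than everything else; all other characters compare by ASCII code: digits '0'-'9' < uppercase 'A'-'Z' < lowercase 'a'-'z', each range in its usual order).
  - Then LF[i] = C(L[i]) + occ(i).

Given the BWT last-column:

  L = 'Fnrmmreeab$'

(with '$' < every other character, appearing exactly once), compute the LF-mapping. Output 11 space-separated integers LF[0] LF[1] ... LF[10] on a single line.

Answer: 1 8 9 6 7 10 4 5 2 3 0

Derivation:
Char counts: '$':1, 'F':1, 'a':1, 'b':1, 'e':2, 'm':2, 'n':1, 'r':2
C (first-col start): C('$')=0, C('F')=1, C('a')=2, C('b')=3, C('e')=4, C('m')=6, C('n')=8, C('r')=9
L[0]='F': occ=0, LF[0]=C('F')+0=1+0=1
L[1]='n': occ=0, LF[1]=C('n')+0=8+0=8
L[2]='r': occ=0, LF[2]=C('r')+0=9+0=9
L[3]='m': occ=0, LF[3]=C('m')+0=6+0=6
L[4]='m': occ=1, LF[4]=C('m')+1=6+1=7
L[5]='r': occ=1, LF[5]=C('r')+1=9+1=10
L[6]='e': occ=0, LF[6]=C('e')+0=4+0=4
L[7]='e': occ=1, LF[7]=C('e')+1=4+1=5
L[8]='a': occ=0, LF[8]=C('a')+0=2+0=2
L[9]='b': occ=0, LF[9]=C('b')+0=3+0=3
L[10]='$': occ=0, LF[10]=C('$')+0=0+0=0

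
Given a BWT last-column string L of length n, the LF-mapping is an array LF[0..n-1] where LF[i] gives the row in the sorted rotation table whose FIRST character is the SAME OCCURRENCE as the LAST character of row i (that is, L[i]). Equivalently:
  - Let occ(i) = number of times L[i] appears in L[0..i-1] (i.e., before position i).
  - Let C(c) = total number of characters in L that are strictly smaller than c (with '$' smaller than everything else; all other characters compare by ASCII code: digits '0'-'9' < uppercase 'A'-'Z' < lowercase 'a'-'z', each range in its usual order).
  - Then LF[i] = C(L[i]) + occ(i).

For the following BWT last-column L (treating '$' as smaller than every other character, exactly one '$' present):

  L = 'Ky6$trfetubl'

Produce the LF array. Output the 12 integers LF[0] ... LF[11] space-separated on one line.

Char counts: '$':1, '6':1, 'K':1, 'b':1, 'e':1, 'f':1, 'l':1, 'r':1, 't':2, 'u':1, 'y':1
C (first-col start): C('$')=0, C('6')=1, C('K')=2, C('b')=3, C('e')=4, C('f')=5, C('l')=6, C('r')=7, C('t')=8, C('u')=10, C('y')=11
L[0]='K': occ=0, LF[0]=C('K')+0=2+0=2
L[1]='y': occ=0, LF[1]=C('y')+0=11+0=11
L[2]='6': occ=0, LF[2]=C('6')+0=1+0=1
L[3]='$': occ=0, LF[3]=C('$')+0=0+0=0
L[4]='t': occ=0, LF[4]=C('t')+0=8+0=8
L[5]='r': occ=0, LF[5]=C('r')+0=7+0=7
L[6]='f': occ=0, LF[6]=C('f')+0=5+0=5
L[7]='e': occ=0, LF[7]=C('e')+0=4+0=4
L[8]='t': occ=1, LF[8]=C('t')+1=8+1=9
L[9]='u': occ=0, LF[9]=C('u')+0=10+0=10
L[10]='b': occ=0, LF[10]=C('b')+0=3+0=3
L[11]='l': occ=0, LF[11]=C('l')+0=6+0=6

Answer: 2 11 1 0 8 7 5 4 9 10 3 6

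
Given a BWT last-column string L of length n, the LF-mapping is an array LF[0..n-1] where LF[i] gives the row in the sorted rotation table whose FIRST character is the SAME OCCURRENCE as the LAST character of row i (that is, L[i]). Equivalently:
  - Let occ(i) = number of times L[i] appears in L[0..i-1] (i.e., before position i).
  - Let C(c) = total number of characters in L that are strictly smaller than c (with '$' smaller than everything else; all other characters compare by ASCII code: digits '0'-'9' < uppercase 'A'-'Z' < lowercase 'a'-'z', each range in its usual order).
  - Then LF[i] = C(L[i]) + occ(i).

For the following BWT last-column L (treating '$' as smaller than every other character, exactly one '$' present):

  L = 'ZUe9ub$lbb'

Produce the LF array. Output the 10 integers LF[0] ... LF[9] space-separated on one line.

Char counts: '$':1, '9':1, 'U':1, 'Z':1, 'b':3, 'e':1, 'l':1, 'u':1
C (first-col start): C('$')=0, C('9')=1, C('U')=2, C('Z')=3, C('b')=4, C('e')=7, C('l')=8, C('u')=9
L[0]='Z': occ=0, LF[0]=C('Z')+0=3+0=3
L[1]='U': occ=0, LF[1]=C('U')+0=2+0=2
L[2]='e': occ=0, LF[2]=C('e')+0=7+0=7
L[3]='9': occ=0, LF[3]=C('9')+0=1+0=1
L[4]='u': occ=0, LF[4]=C('u')+0=9+0=9
L[5]='b': occ=0, LF[5]=C('b')+0=4+0=4
L[6]='$': occ=0, LF[6]=C('$')+0=0+0=0
L[7]='l': occ=0, LF[7]=C('l')+0=8+0=8
L[8]='b': occ=1, LF[8]=C('b')+1=4+1=5
L[9]='b': occ=2, LF[9]=C('b')+2=4+2=6

Answer: 3 2 7 1 9 4 0 8 5 6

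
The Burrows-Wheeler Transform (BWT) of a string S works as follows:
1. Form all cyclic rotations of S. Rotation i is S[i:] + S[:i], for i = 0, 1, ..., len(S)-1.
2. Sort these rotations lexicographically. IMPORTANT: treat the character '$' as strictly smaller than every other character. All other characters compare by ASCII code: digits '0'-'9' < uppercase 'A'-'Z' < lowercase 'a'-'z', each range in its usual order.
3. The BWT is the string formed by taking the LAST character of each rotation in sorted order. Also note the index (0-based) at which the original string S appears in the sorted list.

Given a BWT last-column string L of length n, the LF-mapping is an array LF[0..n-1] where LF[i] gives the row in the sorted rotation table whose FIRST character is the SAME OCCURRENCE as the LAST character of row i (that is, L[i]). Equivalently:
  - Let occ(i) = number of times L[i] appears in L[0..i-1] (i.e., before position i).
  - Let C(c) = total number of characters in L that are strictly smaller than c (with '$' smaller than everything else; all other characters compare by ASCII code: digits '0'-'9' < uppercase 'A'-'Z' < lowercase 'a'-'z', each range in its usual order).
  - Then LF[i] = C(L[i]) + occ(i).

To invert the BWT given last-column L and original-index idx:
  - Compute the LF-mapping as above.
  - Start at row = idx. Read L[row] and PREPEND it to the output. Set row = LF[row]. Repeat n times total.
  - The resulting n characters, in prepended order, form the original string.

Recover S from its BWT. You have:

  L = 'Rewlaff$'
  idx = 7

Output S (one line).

Answer: waffleR$

Derivation:
LF mapping: 1 3 7 6 2 4 5 0
Walk LF starting at row 7, prepending L[row]:
  step 1: row=7, L[7]='$', prepend. Next row=LF[7]=0
  step 2: row=0, L[0]='R', prepend. Next row=LF[0]=1
  step 3: row=1, L[1]='e', prepend. Next row=LF[1]=3
  step 4: row=3, L[3]='l', prepend. Next row=LF[3]=6
  step 5: row=6, L[6]='f', prepend. Next row=LF[6]=5
  step 6: row=5, L[5]='f', prepend. Next row=LF[5]=4
  step 7: row=4, L[4]='a', prepend. Next row=LF[4]=2
  step 8: row=2, L[2]='w', prepend. Next row=LF[2]=7
Reversed output: waffleR$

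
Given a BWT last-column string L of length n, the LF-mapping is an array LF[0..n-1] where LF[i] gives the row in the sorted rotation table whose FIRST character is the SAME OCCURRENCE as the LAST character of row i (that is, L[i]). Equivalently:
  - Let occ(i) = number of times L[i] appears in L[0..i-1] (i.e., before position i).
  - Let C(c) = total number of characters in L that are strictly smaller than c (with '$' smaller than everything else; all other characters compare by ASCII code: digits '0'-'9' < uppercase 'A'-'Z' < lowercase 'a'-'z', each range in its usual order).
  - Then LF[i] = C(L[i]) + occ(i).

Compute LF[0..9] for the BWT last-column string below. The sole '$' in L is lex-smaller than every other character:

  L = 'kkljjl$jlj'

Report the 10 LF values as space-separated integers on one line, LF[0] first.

Char counts: '$':1, 'j':4, 'k':2, 'l':3
C (first-col start): C('$')=0, C('j')=1, C('k')=5, C('l')=7
L[0]='k': occ=0, LF[0]=C('k')+0=5+0=5
L[1]='k': occ=1, LF[1]=C('k')+1=5+1=6
L[2]='l': occ=0, LF[2]=C('l')+0=7+0=7
L[3]='j': occ=0, LF[3]=C('j')+0=1+0=1
L[4]='j': occ=1, LF[4]=C('j')+1=1+1=2
L[5]='l': occ=1, LF[5]=C('l')+1=7+1=8
L[6]='$': occ=0, LF[6]=C('$')+0=0+0=0
L[7]='j': occ=2, LF[7]=C('j')+2=1+2=3
L[8]='l': occ=2, LF[8]=C('l')+2=7+2=9
L[9]='j': occ=3, LF[9]=C('j')+3=1+3=4

Answer: 5 6 7 1 2 8 0 3 9 4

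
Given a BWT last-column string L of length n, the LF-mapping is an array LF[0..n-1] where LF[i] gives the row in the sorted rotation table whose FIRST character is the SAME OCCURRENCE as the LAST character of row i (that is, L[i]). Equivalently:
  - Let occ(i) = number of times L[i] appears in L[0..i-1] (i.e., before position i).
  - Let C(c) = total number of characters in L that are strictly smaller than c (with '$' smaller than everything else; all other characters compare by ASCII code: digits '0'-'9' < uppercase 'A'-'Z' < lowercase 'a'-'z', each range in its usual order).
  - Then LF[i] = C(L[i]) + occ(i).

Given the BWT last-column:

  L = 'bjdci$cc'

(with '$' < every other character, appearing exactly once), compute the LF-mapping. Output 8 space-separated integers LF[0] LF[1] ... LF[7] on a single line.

Char counts: '$':1, 'b':1, 'c':3, 'd':1, 'i':1, 'j':1
C (first-col start): C('$')=0, C('b')=1, C('c')=2, C('d')=5, C('i')=6, C('j')=7
L[0]='b': occ=0, LF[0]=C('b')+0=1+0=1
L[1]='j': occ=0, LF[1]=C('j')+0=7+0=7
L[2]='d': occ=0, LF[2]=C('d')+0=5+0=5
L[3]='c': occ=0, LF[3]=C('c')+0=2+0=2
L[4]='i': occ=0, LF[4]=C('i')+0=6+0=6
L[5]='$': occ=0, LF[5]=C('$')+0=0+0=0
L[6]='c': occ=1, LF[6]=C('c')+1=2+1=3
L[7]='c': occ=2, LF[7]=C('c')+2=2+2=4

Answer: 1 7 5 2 6 0 3 4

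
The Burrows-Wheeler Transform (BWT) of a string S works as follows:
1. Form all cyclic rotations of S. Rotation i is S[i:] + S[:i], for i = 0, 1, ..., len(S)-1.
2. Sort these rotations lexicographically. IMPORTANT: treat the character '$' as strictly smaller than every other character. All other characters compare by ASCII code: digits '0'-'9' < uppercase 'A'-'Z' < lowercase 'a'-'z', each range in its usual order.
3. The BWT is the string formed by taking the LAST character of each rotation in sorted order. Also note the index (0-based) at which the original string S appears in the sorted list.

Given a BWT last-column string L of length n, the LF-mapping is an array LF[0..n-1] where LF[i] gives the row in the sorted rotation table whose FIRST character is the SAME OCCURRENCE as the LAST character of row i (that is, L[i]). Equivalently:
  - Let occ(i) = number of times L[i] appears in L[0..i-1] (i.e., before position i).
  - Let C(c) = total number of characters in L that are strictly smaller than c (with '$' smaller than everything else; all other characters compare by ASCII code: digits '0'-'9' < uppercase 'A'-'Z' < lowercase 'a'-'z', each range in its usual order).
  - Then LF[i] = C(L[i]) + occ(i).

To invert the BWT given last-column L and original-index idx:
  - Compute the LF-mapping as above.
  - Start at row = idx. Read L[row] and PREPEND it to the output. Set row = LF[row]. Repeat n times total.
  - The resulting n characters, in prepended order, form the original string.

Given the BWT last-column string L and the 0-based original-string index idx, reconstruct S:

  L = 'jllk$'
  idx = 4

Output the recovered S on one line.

Answer: lklj$

Derivation:
LF mapping: 1 3 4 2 0
Walk LF starting at row 4, prepending L[row]:
  step 1: row=4, L[4]='$', prepend. Next row=LF[4]=0
  step 2: row=0, L[0]='j', prepend. Next row=LF[0]=1
  step 3: row=1, L[1]='l', prepend. Next row=LF[1]=3
  step 4: row=3, L[3]='k', prepend. Next row=LF[3]=2
  step 5: row=2, L[2]='l', prepend. Next row=LF[2]=4
Reversed output: lklj$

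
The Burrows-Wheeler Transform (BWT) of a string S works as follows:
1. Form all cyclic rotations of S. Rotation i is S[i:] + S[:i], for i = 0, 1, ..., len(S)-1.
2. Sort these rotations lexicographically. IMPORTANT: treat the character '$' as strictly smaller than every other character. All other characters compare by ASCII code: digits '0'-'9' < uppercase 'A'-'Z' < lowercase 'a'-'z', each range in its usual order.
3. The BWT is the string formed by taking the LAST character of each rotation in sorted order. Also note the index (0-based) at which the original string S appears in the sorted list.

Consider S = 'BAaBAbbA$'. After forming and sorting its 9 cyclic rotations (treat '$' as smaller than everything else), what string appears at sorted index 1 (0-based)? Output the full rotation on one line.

Answer: A$BAaBAbb

Derivation:
All 9 rotations (rotation i = S[i:]+S[:i]):
  rot[0] = BAaBAbbA$
  rot[1] = AaBAbbA$B
  rot[2] = aBAbbA$BA
  rot[3] = BAbbA$BAa
  rot[4] = AbbA$BAaB
  rot[5] = bbA$BAaBA
  rot[6] = bA$BAaBAb
  rot[7] = A$BAaBAbb
  rot[8] = $BAaBAbbA
Sorted (with $ < everything):
  sorted[0] = $BAaBAbbA
  sorted[1] = A$BAaBAbb
  sorted[2] = AaBAbbA$B
  sorted[3] = AbbA$BAaB
  sorted[4] = BAaBAbbA$
  sorted[5] = BAbbA$BAa
  sorted[6] = aBAbbA$BA
  sorted[7] = bA$BAaBAb
  sorted[8] = bbA$BAaBA
sorted[1] = A$BAaBAbb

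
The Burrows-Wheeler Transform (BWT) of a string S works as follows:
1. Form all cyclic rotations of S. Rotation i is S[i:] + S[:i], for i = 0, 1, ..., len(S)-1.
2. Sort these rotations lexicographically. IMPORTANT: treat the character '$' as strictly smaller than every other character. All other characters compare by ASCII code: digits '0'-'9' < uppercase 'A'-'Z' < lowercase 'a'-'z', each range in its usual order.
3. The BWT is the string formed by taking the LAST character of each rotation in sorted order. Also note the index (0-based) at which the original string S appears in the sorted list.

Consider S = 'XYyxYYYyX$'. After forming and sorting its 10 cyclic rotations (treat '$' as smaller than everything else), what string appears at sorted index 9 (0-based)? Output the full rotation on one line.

Answer: yxYYYyX$XY

Derivation:
All 10 rotations (rotation i = S[i:]+S[:i]):
  rot[0] = XYyxYYYyX$
  rot[1] = YyxYYYyX$X
  rot[2] = yxYYYyX$XY
  rot[3] = xYYYyX$XYy
  rot[4] = YYYyX$XYyx
  rot[5] = YYyX$XYyxY
  rot[6] = YyX$XYyxYY
  rot[7] = yX$XYyxYYY
  rot[8] = X$XYyxYYYy
  rot[9] = $XYyxYYYyX
Sorted (with $ < everything):
  sorted[0] = $XYyxYYYyX
  sorted[1] = X$XYyxYYYy
  sorted[2] = XYyxYYYyX$
  sorted[3] = YYYyX$XYyx
  sorted[4] = YYyX$XYyxY
  sorted[5] = YyX$XYyxYY
  sorted[6] = YyxYYYyX$X
  sorted[7] = xYYYyX$XYy
  sorted[8] = yX$XYyxYYY
  sorted[9] = yxYYYyX$XY
sorted[9] = yxYYYyX$XY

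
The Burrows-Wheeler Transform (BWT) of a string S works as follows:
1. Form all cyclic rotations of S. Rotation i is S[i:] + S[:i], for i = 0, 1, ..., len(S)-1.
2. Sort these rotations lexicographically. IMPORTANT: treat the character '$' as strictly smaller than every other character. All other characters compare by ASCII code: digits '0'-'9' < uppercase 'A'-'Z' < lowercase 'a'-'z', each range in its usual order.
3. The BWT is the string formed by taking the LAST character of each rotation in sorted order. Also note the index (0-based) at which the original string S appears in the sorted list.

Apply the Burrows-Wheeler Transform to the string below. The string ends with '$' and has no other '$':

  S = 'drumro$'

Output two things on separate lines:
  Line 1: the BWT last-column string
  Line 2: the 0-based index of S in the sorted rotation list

Answer: o$urmdr
1

Derivation:
All 7 rotations (rotation i = S[i:]+S[:i]):
  rot[0] = drumro$
  rot[1] = rumro$d
  rot[2] = umro$dr
  rot[3] = mro$dru
  rot[4] = ro$drum
  rot[5] = o$drumr
  rot[6] = $drumro
Sorted (with $ < everything):
  sorted[0] = $drumro  (last char: 'o')
  sorted[1] = drumro$  (last char: '$')
  sorted[2] = mro$dru  (last char: 'u')
  sorted[3] = o$drumr  (last char: 'r')
  sorted[4] = ro$drum  (last char: 'm')
  sorted[5] = rumro$d  (last char: 'd')
  sorted[6] = umro$dr  (last char: 'r')
Last column: o$urmdr
Original string S is at sorted index 1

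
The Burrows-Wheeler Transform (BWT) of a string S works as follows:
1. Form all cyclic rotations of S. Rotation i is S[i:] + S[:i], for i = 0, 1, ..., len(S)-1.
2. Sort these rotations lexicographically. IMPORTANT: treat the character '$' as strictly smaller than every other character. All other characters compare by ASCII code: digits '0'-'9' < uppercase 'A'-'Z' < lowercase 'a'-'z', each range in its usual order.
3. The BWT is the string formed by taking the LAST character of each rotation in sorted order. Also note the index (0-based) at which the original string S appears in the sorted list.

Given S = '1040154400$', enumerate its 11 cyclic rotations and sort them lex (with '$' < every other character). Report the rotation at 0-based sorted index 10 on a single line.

Answer: 54400$10401

Derivation:
All 11 rotations (rotation i = S[i:]+S[:i]):
  rot[0] = 1040154400$
  rot[1] = 040154400$1
  rot[2] = 40154400$10
  rot[3] = 0154400$104
  rot[4] = 154400$1040
  rot[5] = 54400$10401
  rot[6] = 4400$104015
  rot[7] = 400$1040154
  rot[8] = 00$10401544
  rot[9] = 0$104015440
  rot[10] = $1040154400
Sorted (with $ < everything):
  sorted[0] = $1040154400
  sorted[1] = 0$104015440
  sorted[2] = 00$10401544
  sorted[3] = 0154400$104
  sorted[4] = 040154400$1
  sorted[5] = 1040154400$
  sorted[6] = 154400$1040
  sorted[7] = 400$1040154
  sorted[8] = 40154400$10
  sorted[9] = 4400$104015
  sorted[10] = 54400$10401
sorted[10] = 54400$10401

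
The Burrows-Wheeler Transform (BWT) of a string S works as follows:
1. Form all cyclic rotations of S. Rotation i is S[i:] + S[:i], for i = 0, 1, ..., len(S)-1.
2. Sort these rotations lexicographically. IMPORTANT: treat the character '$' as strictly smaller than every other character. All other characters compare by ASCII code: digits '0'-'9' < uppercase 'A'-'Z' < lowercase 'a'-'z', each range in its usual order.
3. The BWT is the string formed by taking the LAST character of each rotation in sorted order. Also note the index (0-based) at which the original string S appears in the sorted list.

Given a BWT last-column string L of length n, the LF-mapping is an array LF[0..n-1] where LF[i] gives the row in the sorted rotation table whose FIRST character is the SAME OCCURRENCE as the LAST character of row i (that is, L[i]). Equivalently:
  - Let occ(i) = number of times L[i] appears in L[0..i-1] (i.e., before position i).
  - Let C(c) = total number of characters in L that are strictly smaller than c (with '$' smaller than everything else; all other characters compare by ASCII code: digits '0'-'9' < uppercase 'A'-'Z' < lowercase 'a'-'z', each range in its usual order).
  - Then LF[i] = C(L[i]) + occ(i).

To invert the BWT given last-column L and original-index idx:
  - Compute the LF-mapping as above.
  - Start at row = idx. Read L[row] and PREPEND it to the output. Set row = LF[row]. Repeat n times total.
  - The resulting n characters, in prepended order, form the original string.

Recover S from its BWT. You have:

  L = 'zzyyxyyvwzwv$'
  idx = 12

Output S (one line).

LF mapping: 10 11 6 7 5 8 9 1 3 12 4 2 0
Walk LF starting at row 12, prepending L[row]:
  step 1: row=12, L[12]='$', prepend. Next row=LF[12]=0
  step 2: row=0, L[0]='z', prepend. Next row=LF[0]=10
  step 3: row=10, L[10]='w', prepend. Next row=LF[10]=4
  step 4: row=4, L[4]='x', prepend. Next row=LF[4]=5
  step 5: row=5, L[5]='y', prepend. Next row=LF[5]=8
  step 6: row=8, L[8]='w', prepend. Next row=LF[8]=3
  step 7: row=3, L[3]='y', prepend. Next row=LF[3]=7
  step 8: row=7, L[7]='v', prepend. Next row=LF[7]=1
  step 9: row=1, L[1]='z', prepend. Next row=LF[1]=11
  step 10: row=11, L[11]='v', prepend. Next row=LF[11]=2
  step 11: row=2, L[2]='y', prepend. Next row=LF[2]=6
  step 12: row=6, L[6]='y', prepend. Next row=LF[6]=9
  step 13: row=9, L[9]='z', prepend. Next row=LF[9]=12
Reversed output: zyyvzvywyxwz$

Answer: zyyvzvywyxwz$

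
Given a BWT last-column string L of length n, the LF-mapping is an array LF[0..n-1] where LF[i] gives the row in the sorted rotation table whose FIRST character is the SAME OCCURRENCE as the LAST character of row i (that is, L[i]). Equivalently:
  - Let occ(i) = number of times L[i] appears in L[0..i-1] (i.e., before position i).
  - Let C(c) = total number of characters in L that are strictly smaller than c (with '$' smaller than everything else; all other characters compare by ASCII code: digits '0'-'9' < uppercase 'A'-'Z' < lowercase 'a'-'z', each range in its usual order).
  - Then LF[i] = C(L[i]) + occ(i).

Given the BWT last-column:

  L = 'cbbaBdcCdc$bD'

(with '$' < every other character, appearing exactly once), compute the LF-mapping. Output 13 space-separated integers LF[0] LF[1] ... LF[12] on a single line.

Char counts: '$':1, 'B':1, 'C':1, 'D':1, 'a':1, 'b':3, 'c':3, 'd':2
C (first-col start): C('$')=0, C('B')=1, C('C')=2, C('D')=3, C('a')=4, C('b')=5, C('c')=8, C('d')=11
L[0]='c': occ=0, LF[0]=C('c')+0=8+0=8
L[1]='b': occ=0, LF[1]=C('b')+0=5+0=5
L[2]='b': occ=1, LF[2]=C('b')+1=5+1=6
L[3]='a': occ=0, LF[3]=C('a')+0=4+0=4
L[4]='B': occ=0, LF[4]=C('B')+0=1+0=1
L[5]='d': occ=0, LF[5]=C('d')+0=11+0=11
L[6]='c': occ=1, LF[6]=C('c')+1=8+1=9
L[7]='C': occ=0, LF[7]=C('C')+0=2+0=2
L[8]='d': occ=1, LF[8]=C('d')+1=11+1=12
L[9]='c': occ=2, LF[9]=C('c')+2=8+2=10
L[10]='$': occ=0, LF[10]=C('$')+0=0+0=0
L[11]='b': occ=2, LF[11]=C('b')+2=5+2=7
L[12]='D': occ=0, LF[12]=C('D')+0=3+0=3

Answer: 8 5 6 4 1 11 9 2 12 10 0 7 3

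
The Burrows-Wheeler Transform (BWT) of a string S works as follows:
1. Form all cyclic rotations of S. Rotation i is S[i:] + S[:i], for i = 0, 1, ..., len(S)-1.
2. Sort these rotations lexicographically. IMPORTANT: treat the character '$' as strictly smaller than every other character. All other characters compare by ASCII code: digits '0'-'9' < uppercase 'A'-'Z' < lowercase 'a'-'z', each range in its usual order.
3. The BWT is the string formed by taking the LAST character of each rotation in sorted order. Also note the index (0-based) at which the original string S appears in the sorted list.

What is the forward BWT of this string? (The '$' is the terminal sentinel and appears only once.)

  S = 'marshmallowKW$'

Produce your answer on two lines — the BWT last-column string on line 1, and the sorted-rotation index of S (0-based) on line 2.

Answer: WwKmmsalh$laro
9

Derivation:
All 14 rotations (rotation i = S[i:]+S[:i]):
  rot[0] = marshmallowKW$
  rot[1] = arshmallowKW$m
  rot[2] = rshmallowKW$ma
  rot[3] = shmallowKW$mar
  rot[4] = hmallowKW$mars
  rot[5] = mallowKW$marsh
  rot[6] = allowKW$marshm
  rot[7] = llowKW$marshma
  rot[8] = lowKW$marshmal
  rot[9] = owKW$marshmall
  rot[10] = wKW$marshmallo
  rot[11] = KW$marshmallow
  rot[12] = W$marshmallowK
  rot[13] = $marshmallowKW
Sorted (with $ < everything):
  sorted[0] = $marshmallowKW  (last char: 'W')
  sorted[1] = KW$marshmallow  (last char: 'w')
  sorted[2] = W$marshmallowK  (last char: 'K')
  sorted[3] = allowKW$marshm  (last char: 'm')
  sorted[4] = arshmallowKW$m  (last char: 'm')
  sorted[5] = hmallowKW$mars  (last char: 's')
  sorted[6] = llowKW$marshma  (last char: 'a')
  sorted[7] = lowKW$marshmal  (last char: 'l')
  sorted[8] = mallowKW$marsh  (last char: 'h')
  sorted[9] = marshmallowKW$  (last char: '$')
  sorted[10] = owKW$marshmall  (last char: 'l')
  sorted[11] = rshmallowKW$ma  (last char: 'a')
  sorted[12] = shmallowKW$mar  (last char: 'r')
  sorted[13] = wKW$marshmallo  (last char: 'o')
Last column: WwKmmsalh$laro
Original string S is at sorted index 9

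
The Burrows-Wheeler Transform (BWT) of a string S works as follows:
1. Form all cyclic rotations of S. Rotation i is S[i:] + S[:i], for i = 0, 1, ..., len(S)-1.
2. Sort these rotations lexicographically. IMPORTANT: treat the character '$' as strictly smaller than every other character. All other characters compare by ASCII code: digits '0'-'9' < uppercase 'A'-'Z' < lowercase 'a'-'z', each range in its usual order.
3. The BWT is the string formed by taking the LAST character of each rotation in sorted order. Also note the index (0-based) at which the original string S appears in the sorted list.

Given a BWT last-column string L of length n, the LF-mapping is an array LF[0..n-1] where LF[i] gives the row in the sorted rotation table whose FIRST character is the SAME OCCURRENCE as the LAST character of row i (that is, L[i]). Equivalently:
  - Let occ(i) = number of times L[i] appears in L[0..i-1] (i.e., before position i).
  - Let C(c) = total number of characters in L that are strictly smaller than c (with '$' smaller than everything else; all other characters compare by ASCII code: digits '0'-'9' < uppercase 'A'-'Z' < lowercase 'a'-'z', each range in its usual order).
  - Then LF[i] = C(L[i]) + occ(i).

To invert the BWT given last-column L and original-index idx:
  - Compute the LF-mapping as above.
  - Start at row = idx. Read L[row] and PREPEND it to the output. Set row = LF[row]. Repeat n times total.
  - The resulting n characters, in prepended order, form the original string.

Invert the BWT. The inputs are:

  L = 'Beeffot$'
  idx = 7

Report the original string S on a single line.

LF mapping: 1 2 3 4 5 6 7 0
Walk LF starting at row 7, prepending L[row]:
  step 1: row=7, L[7]='$', prepend. Next row=LF[7]=0
  step 2: row=0, L[0]='B', prepend. Next row=LF[0]=1
  step 3: row=1, L[1]='e', prepend. Next row=LF[1]=2
  step 4: row=2, L[2]='e', prepend. Next row=LF[2]=3
  step 5: row=3, L[3]='f', prepend. Next row=LF[3]=4
  step 6: row=4, L[4]='f', prepend. Next row=LF[4]=5
  step 7: row=5, L[5]='o', prepend. Next row=LF[5]=6
  step 8: row=6, L[6]='t', prepend. Next row=LF[6]=7
Reversed output: toffeeB$

Answer: toffeeB$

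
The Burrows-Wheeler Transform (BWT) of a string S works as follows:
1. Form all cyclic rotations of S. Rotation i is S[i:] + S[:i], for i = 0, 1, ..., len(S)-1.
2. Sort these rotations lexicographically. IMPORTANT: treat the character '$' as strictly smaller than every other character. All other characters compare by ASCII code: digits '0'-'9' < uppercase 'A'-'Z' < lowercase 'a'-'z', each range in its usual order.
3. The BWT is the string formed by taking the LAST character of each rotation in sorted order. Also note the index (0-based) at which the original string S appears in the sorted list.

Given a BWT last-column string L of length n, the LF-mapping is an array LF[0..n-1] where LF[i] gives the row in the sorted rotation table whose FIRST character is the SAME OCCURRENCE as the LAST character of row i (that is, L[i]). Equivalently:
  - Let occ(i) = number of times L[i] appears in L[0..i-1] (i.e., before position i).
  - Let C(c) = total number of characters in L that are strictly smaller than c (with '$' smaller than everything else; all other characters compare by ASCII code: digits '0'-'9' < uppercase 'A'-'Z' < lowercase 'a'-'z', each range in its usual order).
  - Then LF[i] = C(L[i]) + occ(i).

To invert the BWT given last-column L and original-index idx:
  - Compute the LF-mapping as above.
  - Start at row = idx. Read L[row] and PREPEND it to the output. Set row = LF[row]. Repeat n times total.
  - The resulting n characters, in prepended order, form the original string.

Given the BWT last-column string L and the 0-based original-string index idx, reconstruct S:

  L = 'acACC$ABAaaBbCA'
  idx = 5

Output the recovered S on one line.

Answer: BCACAcAABaCbaa$

Derivation:
LF mapping: 10 14 1 7 8 0 2 5 3 11 12 6 13 9 4
Walk LF starting at row 5, prepending L[row]:
  step 1: row=5, L[5]='$', prepend. Next row=LF[5]=0
  step 2: row=0, L[0]='a', prepend. Next row=LF[0]=10
  step 3: row=10, L[10]='a', prepend. Next row=LF[10]=12
  step 4: row=12, L[12]='b', prepend. Next row=LF[12]=13
  step 5: row=13, L[13]='C', prepend. Next row=LF[13]=9
  step 6: row=9, L[9]='a', prepend. Next row=LF[9]=11
  step 7: row=11, L[11]='B', prepend. Next row=LF[11]=6
  step 8: row=6, L[6]='A', prepend. Next row=LF[6]=2
  step 9: row=2, L[2]='A', prepend. Next row=LF[2]=1
  step 10: row=1, L[1]='c', prepend. Next row=LF[1]=14
  step 11: row=14, L[14]='A', prepend. Next row=LF[14]=4
  step 12: row=4, L[4]='C', prepend. Next row=LF[4]=8
  step 13: row=8, L[8]='A', prepend. Next row=LF[8]=3
  step 14: row=3, L[3]='C', prepend. Next row=LF[3]=7
  step 15: row=7, L[7]='B', prepend. Next row=LF[7]=5
Reversed output: BCACAcAABaCbaa$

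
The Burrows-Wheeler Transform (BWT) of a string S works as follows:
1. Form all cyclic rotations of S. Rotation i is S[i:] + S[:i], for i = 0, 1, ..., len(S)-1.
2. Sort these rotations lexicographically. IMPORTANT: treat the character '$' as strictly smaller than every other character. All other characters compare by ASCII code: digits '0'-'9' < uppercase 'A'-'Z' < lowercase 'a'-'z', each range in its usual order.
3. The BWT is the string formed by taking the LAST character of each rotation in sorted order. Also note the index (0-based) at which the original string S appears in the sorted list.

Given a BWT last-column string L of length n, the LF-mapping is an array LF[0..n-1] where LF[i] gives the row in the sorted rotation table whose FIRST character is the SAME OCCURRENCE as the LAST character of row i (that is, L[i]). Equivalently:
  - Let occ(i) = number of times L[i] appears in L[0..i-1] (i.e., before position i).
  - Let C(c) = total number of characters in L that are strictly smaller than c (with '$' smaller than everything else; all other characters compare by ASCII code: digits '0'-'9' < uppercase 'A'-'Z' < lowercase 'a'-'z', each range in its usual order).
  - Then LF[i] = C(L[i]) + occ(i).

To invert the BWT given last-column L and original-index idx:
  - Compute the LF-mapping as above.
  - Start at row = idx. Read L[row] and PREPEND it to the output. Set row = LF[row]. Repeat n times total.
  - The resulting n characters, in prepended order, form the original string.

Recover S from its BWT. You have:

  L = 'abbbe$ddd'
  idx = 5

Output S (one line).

Answer: dddebbba$

Derivation:
LF mapping: 1 2 3 4 8 0 5 6 7
Walk LF starting at row 5, prepending L[row]:
  step 1: row=5, L[5]='$', prepend. Next row=LF[5]=0
  step 2: row=0, L[0]='a', prepend. Next row=LF[0]=1
  step 3: row=1, L[1]='b', prepend. Next row=LF[1]=2
  step 4: row=2, L[2]='b', prepend. Next row=LF[2]=3
  step 5: row=3, L[3]='b', prepend. Next row=LF[3]=4
  step 6: row=4, L[4]='e', prepend. Next row=LF[4]=8
  step 7: row=8, L[8]='d', prepend. Next row=LF[8]=7
  step 8: row=7, L[7]='d', prepend. Next row=LF[7]=6
  step 9: row=6, L[6]='d', prepend. Next row=LF[6]=5
Reversed output: dddebbba$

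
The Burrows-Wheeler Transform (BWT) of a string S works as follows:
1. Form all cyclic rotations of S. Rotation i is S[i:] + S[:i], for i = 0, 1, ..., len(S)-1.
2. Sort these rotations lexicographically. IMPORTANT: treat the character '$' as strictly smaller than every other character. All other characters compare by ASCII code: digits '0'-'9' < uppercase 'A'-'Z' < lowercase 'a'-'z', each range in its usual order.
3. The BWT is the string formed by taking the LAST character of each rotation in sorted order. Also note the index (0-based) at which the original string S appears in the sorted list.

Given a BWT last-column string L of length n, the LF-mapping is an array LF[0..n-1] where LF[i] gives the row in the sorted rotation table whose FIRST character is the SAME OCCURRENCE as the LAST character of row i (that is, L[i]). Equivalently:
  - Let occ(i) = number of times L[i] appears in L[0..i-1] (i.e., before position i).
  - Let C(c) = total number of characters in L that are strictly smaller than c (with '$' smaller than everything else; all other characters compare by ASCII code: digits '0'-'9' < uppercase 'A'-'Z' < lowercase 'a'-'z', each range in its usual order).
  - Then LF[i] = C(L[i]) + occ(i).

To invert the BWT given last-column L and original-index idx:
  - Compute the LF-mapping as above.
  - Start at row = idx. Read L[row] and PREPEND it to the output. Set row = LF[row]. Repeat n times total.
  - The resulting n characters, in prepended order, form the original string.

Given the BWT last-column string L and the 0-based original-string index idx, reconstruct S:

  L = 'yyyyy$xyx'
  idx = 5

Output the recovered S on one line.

LF mapping: 3 4 5 6 7 0 1 8 2
Walk LF starting at row 5, prepending L[row]:
  step 1: row=5, L[5]='$', prepend. Next row=LF[5]=0
  step 2: row=0, L[0]='y', prepend. Next row=LF[0]=3
  step 3: row=3, L[3]='y', prepend. Next row=LF[3]=6
  step 4: row=6, L[6]='x', prepend. Next row=LF[6]=1
  step 5: row=1, L[1]='y', prepend. Next row=LF[1]=4
  step 6: row=4, L[4]='y', prepend. Next row=LF[4]=7
  step 7: row=7, L[7]='y', prepend. Next row=LF[7]=8
  step 8: row=8, L[8]='x', prepend. Next row=LF[8]=2
  step 9: row=2, L[2]='y', prepend. Next row=LF[2]=5
Reversed output: yxyyyxyy$

Answer: yxyyyxyy$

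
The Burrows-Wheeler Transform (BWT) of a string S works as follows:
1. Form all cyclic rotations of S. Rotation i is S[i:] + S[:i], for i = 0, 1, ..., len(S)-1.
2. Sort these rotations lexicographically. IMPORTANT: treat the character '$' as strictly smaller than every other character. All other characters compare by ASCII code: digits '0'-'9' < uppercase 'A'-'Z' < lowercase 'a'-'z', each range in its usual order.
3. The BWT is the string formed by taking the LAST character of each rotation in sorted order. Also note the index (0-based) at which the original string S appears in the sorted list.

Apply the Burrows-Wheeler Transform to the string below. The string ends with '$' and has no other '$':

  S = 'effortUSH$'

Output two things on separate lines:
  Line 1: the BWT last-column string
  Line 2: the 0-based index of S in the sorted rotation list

Answer: HSUt$effor
4

Derivation:
All 10 rotations (rotation i = S[i:]+S[:i]):
  rot[0] = effortUSH$
  rot[1] = ffortUSH$e
  rot[2] = fortUSH$ef
  rot[3] = ortUSH$eff
  rot[4] = rtUSH$effo
  rot[5] = tUSH$effor
  rot[6] = USH$effort
  rot[7] = SH$effortU
  rot[8] = H$effortUS
  rot[9] = $effortUSH
Sorted (with $ < everything):
  sorted[0] = $effortUSH  (last char: 'H')
  sorted[1] = H$effortUS  (last char: 'S')
  sorted[2] = SH$effortU  (last char: 'U')
  sorted[3] = USH$effort  (last char: 't')
  sorted[4] = effortUSH$  (last char: '$')
  sorted[5] = ffortUSH$e  (last char: 'e')
  sorted[6] = fortUSH$ef  (last char: 'f')
  sorted[7] = ortUSH$eff  (last char: 'f')
  sorted[8] = rtUSH$effo  (last char: 'o')
  sorted[9] = tUSH$effor  (last char: 'r')
Last column: HSUt$effor
Original string S is at sorted index 4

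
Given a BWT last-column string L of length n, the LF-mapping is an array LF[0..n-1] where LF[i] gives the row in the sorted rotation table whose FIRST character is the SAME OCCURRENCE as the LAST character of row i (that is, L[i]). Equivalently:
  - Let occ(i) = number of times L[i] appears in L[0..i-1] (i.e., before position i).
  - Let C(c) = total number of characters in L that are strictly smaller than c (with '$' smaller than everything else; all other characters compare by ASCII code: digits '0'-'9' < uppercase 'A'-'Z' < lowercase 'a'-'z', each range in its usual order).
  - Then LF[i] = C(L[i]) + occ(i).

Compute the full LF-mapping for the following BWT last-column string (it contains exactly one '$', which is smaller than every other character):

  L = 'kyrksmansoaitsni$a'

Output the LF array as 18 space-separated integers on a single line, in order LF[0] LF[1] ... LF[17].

Char counts: '$':1, 'a':3, 'i':2, 'k':2, 'm':1, 'n':2, 'o':1, 'r':1, 's':3, 't':1, 'y':1
C (first-col start): C('$')=0, C('a')=1, C('i')=4, C('k')=6, C('m')=8, C('n')=9, C('o')=11, C('r')=12, C('s')=13, C('t')=16, C('y')=17
L[0]='k': occ=0, LF[0]=C('k')+0=6+0=6
L[1]='y': occ=0, LF[1]=C('y')+0=17+0=17
L[2]='r': occ=0, LF[2]=C('r')+0=12+0=12
L[3]='k': occ=1, LF[3]=C('k')+1=6+1=7
L[4]='s': occ=0, LF[4]=C('s')+0=13+0=13
L[5]='m': occ=0, LF[5]=C('m')+0=8+0=8
L[6]='a': occ=0, LF[6]=C('a')+0=1+0=1
L[7]='n': occ=0, LF[7]=C('n')+0=9+0=9
L[8]='s': occ=1, LF[8]=C('s')+1=13+1=14
L[9]='o': occ=0, LF[9]=C('o')+0=11+0=11
L[10]='a': occ=1, LF[10]=C('a')+1=1+1=2
L[11]='i': occ=0, LF[11]=C('i')+0=4+0=4
L[12]='t': occ=0, LF[12]=C('t')+0=16+0=16
L[13]='s': occ=2, LF[13]=C('s')+2=13+2=15
L[14]='n': occ=1, LF[14]=C('n')+1=9+1=10
L[15]='i': occ=1, LF[15]=C('i')+1=4+1=5
L[16]='$': occ=0, LF[16]=C('$')+0=0+0=0
L[17]='a': occ=2, LF[17]=C('a')+2=1+2=3

Answer: 6 17 12 7 13 8 1 9 14 11 2 4 16 15 10 5 0 3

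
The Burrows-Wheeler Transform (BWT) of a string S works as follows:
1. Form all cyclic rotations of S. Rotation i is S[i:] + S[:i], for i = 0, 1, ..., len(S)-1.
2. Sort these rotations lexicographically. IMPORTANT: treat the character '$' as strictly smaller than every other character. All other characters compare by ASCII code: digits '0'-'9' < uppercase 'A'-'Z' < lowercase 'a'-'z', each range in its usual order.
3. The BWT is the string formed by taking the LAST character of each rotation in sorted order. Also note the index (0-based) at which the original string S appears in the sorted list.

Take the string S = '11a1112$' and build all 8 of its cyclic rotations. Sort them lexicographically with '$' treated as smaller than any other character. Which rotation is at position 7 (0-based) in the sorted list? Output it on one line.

Answer: a1112$11

Derivation:
All 8 rotations (rotation i = S[i:]+S[:i]):
  rot[0] = 11a1112$
  rot[1] = 1a1112$1
  rot[2] = a1112$11
  rot[3] = 1112$11a
  rot[4] = 112$11a1
  rot[5] = 12$11a11
  rot[6] = 2$11a111
  rot[7] = $11a1112
Sorted (with $ < everything):
  sorted[0] = $11a1112
  sorted[1] = 1112$11a
  sorted[2] = 112$11a1
  sorted[3] = 11a1112$
  sorted[4] = 12$11a11
  sorted[5] = 1a1112$1
  sorted[6] = 2$11a111
  sorted[7] = a1112$11
sorted[7] = a1112$11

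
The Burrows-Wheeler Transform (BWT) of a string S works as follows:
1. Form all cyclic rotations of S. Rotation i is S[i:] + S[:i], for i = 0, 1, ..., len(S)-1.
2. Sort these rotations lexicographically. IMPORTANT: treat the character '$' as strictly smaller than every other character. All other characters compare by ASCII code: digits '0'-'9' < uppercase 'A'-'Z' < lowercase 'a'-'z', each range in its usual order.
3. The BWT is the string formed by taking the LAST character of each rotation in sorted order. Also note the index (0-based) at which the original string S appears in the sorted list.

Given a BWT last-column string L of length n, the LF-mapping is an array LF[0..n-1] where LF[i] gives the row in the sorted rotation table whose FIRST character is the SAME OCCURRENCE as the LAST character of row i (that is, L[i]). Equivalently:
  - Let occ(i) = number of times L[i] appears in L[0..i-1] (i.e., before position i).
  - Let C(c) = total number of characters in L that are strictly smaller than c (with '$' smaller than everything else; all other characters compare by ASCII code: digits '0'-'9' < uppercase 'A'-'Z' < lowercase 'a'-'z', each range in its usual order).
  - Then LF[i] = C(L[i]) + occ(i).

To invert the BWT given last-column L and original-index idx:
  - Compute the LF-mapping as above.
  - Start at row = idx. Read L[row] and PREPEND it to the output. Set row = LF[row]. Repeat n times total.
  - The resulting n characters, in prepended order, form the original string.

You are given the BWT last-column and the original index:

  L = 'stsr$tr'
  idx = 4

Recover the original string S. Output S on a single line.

LF mapping: 3 5 4 1 0 6 2
Walk LF starting at row 4, prepending L[row]:
  step 1: row=4, L[4]='$', prepend. Next row=LF[4]=0
  step 2: row=0, L[0]='s', prepend. Next row=LF[0]=3
  step 3: row=3, L[3]='r', prepend. Next row=LF[3]=1
  step 4: row=1, L[1]='t', prepend. Next row=LF[1]=5
  step 5: row=5, L[5]='t', prepend. Next row=LF[5]=6
  step 6: row=6, L[6]='r', prepend. Next row=LF[6]=2
  step 7: row=2, L[2]='s', prepend. Next row=LF[2]=4
Reversed output: srttrs$

Answer: srttrs$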